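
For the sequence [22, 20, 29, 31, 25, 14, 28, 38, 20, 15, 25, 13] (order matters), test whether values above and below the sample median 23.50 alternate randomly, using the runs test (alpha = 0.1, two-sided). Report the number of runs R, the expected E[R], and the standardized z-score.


Step 1: Compute median = 23.50; label A = above, B = below.
Labels in order: BBAAABAABBAB  (n_A = 6, n_B = 6)
Step 2: Count runs R = 7.
Step 3: Under H0 (random ordering), E[R] = 2*n_A*n_B/(n_A+n_B) + 1 = 2*6*6/12 + 1 = 7.0000.
        Var[R] = 2*n_A*n_B*(2*n_A*n_B - n_A - n_B) / ((n_A+n_B)^2 * (n_A+n_B-1)) = 4320/1584 = 2.7273.
        SD[R] = 1.6514.
Step 4: R = E[R], so z = 0 with no continuity correction.
Step 5: Two-sided p-value via normal approximation = 2*(1 - Phi(|z|)) = 1.000000.
Step 6: alpha = 0.1. fail to reject H0.

R = 7, z = 0.0000, p = 1.000000, fail to reject H0.


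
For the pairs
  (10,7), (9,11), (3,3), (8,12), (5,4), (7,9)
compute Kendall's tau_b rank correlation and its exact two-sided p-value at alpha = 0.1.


Step 1: Enumerate the 15 unordered pairs (i,j) with i<j and classify each by sign(x_j-x_i) * sign(y_j-y_i).
  (1,2):dx=-1,dy=+4->D; (1,3):dx=-7,dy=-4->C; (1,4):dx=-2,dy=+5->D; (1,5):dx=-5,dy=-3->C
  (1,6):dx=-3,dy=+2->D; (2,3):dx=-6,dy=-8->C; (2,4):dx=-1,dy=+1->D; (2,5):dx=-4,dy=-7->C
  (2,6):dx=-2,dy=-2->C; (3,4):dx=+5,dy=+9->C; (3,5):dx=+2,dy=+1->C; (3,6):dx=+4,dy=+6->C
  (4,5):dx=-3,dy=-8->C; (4,6):dx=-1,dy=-3->C; (5,6):dx=+2,dy=+5->C
Step 2: C = 11, D = 4, total pairs = 15.
Step 3: tau = (C - D)/(n(n-1)/2) = (11 - 4)/15 = 0.466667.
Step 4: Exact two-sided p-value (enumerate n! = 720 permutations of y under H0): p = 0.272222.
Step 5: alpha = 0.1. fail to reject H0.

tau_b = 0.4667 (C=11, D=4), p = 0.272222, fail to reject H0.


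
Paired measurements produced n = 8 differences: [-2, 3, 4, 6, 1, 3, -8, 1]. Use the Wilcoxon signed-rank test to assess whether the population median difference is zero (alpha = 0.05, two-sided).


Step 1: Drop any zero differences (none here) and take |d_i|.
|d| = [2, 3, 4, 6, 1, 3, 8, 1]
Step 2: Midrank |d_i| (ties get averaged ranks).
ranks: |2|->3, |3|->4.5, |4|->6, |6|->7, |1|->1.5, |3|->4.5, |8|->8, |1|->1.5
Step 3: Attach original signs; sum ranks with positive sign and with negative sign.
W+ = 4.5 + 6 + 7 + 1.5 + 4.5 + 1.5 = 25
W- = 3 + 8 = 11
(Check: W+ + W- = 36 should equal n(n+1)/2 = 36.)
Step 4: Test statistic W = min(W+, W-) = 11.
Step 5: Ties in |d|, so use the tie-corrected normal approximation.
        E[W] = n(n+1)/4 = 8*9/4 = 18.
        Tie groups: |d|=1 (t=2), |d|=3 (t=2); sum(t^3 - t) = 12.
        Var[W] = n(n+1)(2n+1)/24 - sum(t^3-t)/48 = 1224/24 - 12/48 = 50.75.
        z = (W - E[W]) / sqrt(Var[W]) = (11 - 18) / 7.1239 = -0.9826.
        Two-sided p = 2*Phi(z) = 0.325801.
Step 6: alpha = 0.05. fail to reject H0.

W+ = 25, W- = 11, W = min = 11, p = 0.325801, fail to reject H0.


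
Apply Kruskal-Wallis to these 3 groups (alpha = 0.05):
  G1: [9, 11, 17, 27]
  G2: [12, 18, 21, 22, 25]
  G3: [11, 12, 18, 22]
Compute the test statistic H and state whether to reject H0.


Step 1: Combine all N = 13 observations and assign midranks.
sorted (value, group, rank): (9,G1,1), (11,G1,2.5), (11,G3,2.5), (12,G2,4.5), (12,G3,4.5), (17,G1,6), (18,G2,7.5), (18,G3,7.5), (21,G2,9), (22,G2,10.5), (22,G3,10.5), (25,G2,12), (27,G1,13)
Step 2: Sum ranks within each group.
R_1 = 22.5 (n_1 = 4)
R_2 = 43.5 (n_2 = 5)
R_3 = 25 (n_3 = 4)
Step 3: H = 12/(N(N+1)) * sum(R_i^2/n_i) - 3(N+1)
     = 12/(13*14) * (22.5^2/4 + 43.5^2/5 + 25^2/4) - 3*14
     = 0.065934 * 661.263 - 42
     = 1.599725.
Step 4: Ties present; correction factor C = 1 - 24/(13^3 - 13) = 0.989011. Corrected H = 1.599725 / 0.989011 = 1.617500.
Step 5: Under H0, H ~ chi^2(2); p-value = 0.445414.
Step 6: alpha = 0.05. fail to reject H0.

H = 1.6175, df = 2, p = 0.445414, fail to reject H0.


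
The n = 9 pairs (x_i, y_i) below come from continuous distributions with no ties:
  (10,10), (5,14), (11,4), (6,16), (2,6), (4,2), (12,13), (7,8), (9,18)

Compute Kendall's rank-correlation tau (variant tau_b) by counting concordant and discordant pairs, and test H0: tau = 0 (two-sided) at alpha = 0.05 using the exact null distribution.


Step 1: Enumerate the 36 unordered pairs (i,j) with i<j and classify each by sign(x_j-x_i) * sign(y_j-y_i).
  (1,2):dx=-5,dy=+4->D; (1,3):dx=+1,dy=-6->D; (1,4):dx=-4,dy=+6->D; (1,5):dx=-8,dy=-4->C
  (1,6):dx=-6,dy=-8->C; (1,7):dx=+2,dy=+3->C; (1,8):dx=-3,dy=-2->C; (1,9):dx=-1,dy=+8->D
  (2,3):dx=+6,dy=-10->D; (2,4):dx=+1,dy=+2->C; (2,5):dx=-3,dy=-8->C; (2,6):dx=-1,dy=-12->C
  (2,7):dx=+7,dy=-1->D; (2,8):dx=+2,dy=-6->D; (2,9):dx=+4,dy=+4->C; (3,4):dx=-5,dy=+12->D
  (3,5):dx=-9,dy=+2->D; (3,6):dx=-7,dy=-2->C; (3,7):dx=+1,dy=+9->C; (3,8):dx=-4,dy=+4->D
  (3,9):dx=-2,dy=+14->D; (4,5):dx=-4,dy=-10->C; (4,6):dx=-2,dy=-14->C; (4,7):dx=+6,dy=-3->D
  (4,8):dx=+1,dy=-8->D; (4,9):dx=+3,dy=+2->C; (5,6):dx=+2,dy=-4->D; (5,7):dx=+10,dy=+7->C
  (5,8):dx=+5,dy=+2->C; (5,9):dx=+7,dy=+12->C; (6,7):dx=+8,dy=+11->C; (6,8):dx=+3,dy=+6->C
  (6,9):dx=+5,dy=+16->C; (7,8):dx=-5,dy=-5->C; (7,9):dx=-3,dy=+5->D; (8,9):dx=+2,dy=+10->C
Step 2: C = 21, D = 15, total pairs = 36.
Step 3: tau = (C - D)/(n(n-1)/2) = (21 - 15)/36 = 0.166667.
Step 4: Exact two-sided p-value (enumerate n! = 362880 permutations of y under H0): p = 0.612202.
Step 5: alpha = 0.05. fail to reject H0.

tau_b = 0.1667 (C=21, D=15), p = 0.612202, fail to reject H0.


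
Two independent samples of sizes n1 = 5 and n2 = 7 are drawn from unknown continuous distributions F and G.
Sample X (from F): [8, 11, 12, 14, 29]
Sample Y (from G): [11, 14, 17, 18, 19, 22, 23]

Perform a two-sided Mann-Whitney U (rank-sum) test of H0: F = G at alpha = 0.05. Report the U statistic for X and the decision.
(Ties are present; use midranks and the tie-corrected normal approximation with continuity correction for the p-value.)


Step 1: Combine and sort all 12 observations; assign midranks.
sorted (value, group): (8,X), (11,X), (11,Y), (12,X), (14,X), (14,Y), (17,Y), (18,Y), (19,Y), (22,Y), (23,Y), (29,X)
ranks: 8->1, 11->2.5, 11->2.5, 12->4, 14->5.5, 14->5.5, 17->7, 18->8, 19->9, 22->10, 23->11, 29->12
Step 2: Rank sum for X: R1 = 1 + 2.5 + 4 + 5.5 + 12 = 25.
Step 3: U_X = R1 - n1(n1+1)/2 = 25 - 5*6/2 = 25 - 15 = 10.
       U_Y = n1*n2 - U_X = 35 - 10 = 25.
Step 4: Ties are present, so use the tie-corrected normal approximation (with continuity correction) for the p-value.
Step 5: p-value = 0.253956; compare to alpha = 0.05. fail to reject H0.

U_X = 10, p = 0.253956, fail to reject H0 at alpha = 0.05.


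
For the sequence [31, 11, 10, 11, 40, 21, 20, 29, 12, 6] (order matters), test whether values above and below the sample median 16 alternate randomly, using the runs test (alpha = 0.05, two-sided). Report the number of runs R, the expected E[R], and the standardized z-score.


Step 1: Compute median = 16; label A = above, B = below.
Labels in order: ABBBAAAABB  (n_A = 5, n_B = 5)
Step 2: Count runs R = 4.
Step 3: Under H0 (random ordering), E[R] = 2*n_A*n_B/(n_A+n_B) + 1 = 2*5*5/10 + 1 = 6.0000.
        Var[R] = 2*n_A*n_B*(2*n_A*n_B - n_A - n_B) / ((n_A+n_B)^2 * (n_A+n_B-1)) = 2000/900 = 2.2222.
        SD[R] = 1.4907.
Step 4: Continuity-corrected z = (R + 0.5 - E[R]) / SD[R] = (4 + 0.5 - 6.0000) / 1.4907 = -1.0062.
Step 5: Two-sided p-value via normal approximation = 2*(1 - Phi(|z|)) = 0.314305.
Step 6: alpha = 0.05. fail to reject H0.

R = 4, z = -1.0062, p = 0.314305, fail to reject H0.


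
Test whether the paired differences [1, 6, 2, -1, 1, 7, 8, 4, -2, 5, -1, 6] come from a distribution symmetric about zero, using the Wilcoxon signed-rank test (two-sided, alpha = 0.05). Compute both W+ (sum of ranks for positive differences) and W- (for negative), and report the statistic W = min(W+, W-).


Step 1: Drop any zero differences (none here) and take |d_i|.
|d| = [1, 6, 2, 1, 1, 7, 8, 4, 2, 5, 1, 6]
Step 2: Midrank |d_i| (ties get averaged ranks).
ranks: |1|->2.5, |6|->9.5, |2|->5.5, |1|->2.5, |1|->2.5, |7|->11, |8|->12, |4|->7, |2|->5.5, |5|->8, |1|->2.5, |6|->9.5
Step 3: Attach original signs; sum ranks with positive sign and with negative sign.
W+ = 2.5 + 9.5 + 5.5 + 2.5 + 11 + 12 + 7 + 8 + 9.5 = 67.5
W- = 2.5 + 5.5 + 2.5 = 10.5
(Check: W+ + W- = 78 should equal n(n+1)/2 = 78.)
Step 4: Test statistic W = min(W+, W-) = 10.5.
Step 5: Ties in |d|, so use the tie-corrected normal approximation.
        E[W] = n(n+1)/4 = 12*13/4 = 39.
        Tie groups: |d|=1 (t=4), |d|=2 (t=2), |d|=6 (t=2); sum(t^3 - t) = 72.
        Var[W] = n(n+1)(2n+1)/24 - sum(t^3-t)/48 = 3900/24 - 72/48 = 161.
        z = (W - E[W]) / sqrt(Var[W]) = (10.5 - 39) / 12.6886 = -2.2461.
        Two-sided p = 2*Phi(z) = 0.024697.
Step 6: alpha = 0.05. reject H0.

W+ = 67.5, W- = 10.5, W = min = 10.5, p = 0.024697, reject H0.


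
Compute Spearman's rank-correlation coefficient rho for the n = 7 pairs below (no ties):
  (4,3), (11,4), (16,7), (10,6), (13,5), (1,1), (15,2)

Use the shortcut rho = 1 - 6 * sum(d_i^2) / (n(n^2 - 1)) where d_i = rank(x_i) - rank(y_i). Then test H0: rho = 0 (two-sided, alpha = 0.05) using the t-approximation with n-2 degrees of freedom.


Step 1: Rank x and y separately (midranks; no ties here).
rank(x): 4->2, 11->4, 16->7, 10->3, 13->5, 1->1, 15->6
rank(y): 3->3, 4->4, 7->7, 6->6, 5->5, 1->1, 2->2
Step 2: d_i = R_x(i) - R_y(i); compute d_i^2.
  (2-3)^2=1, (4-4)^2=0, (7-7)^2=0, (3-6)^2=9, (5-5)^2=0, (1-1)^2=0, (6-2)^2=16
sum(d^2) = 26.
Step 3: rho = 1 - 6*26 / (7*(7^2 - 1)) = 1 - 156/336 = 0.535714.
Step 4: Under H0, t = rho * sqrt((n-2)/(1-rho^2)) = 1.4186 ~ t(5).
Step 5: Two-sided p-value from the t-distribution with 5 df = 0.215217.
Step 6: alpha = 0.05. fail to reject H0.

rho = 0.5357, p = 0.215217, fail to reject H0 at alpha = 0.05.


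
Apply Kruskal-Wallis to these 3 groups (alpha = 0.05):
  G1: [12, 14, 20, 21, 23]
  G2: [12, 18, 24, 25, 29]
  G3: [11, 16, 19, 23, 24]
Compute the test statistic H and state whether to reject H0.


Step 1: Combine all N = 15 observations and assign midranks.
sorted (value, group, rank): (11,G3,1), (12,G1,2.5), (12,G2,2.5), (14,G1,4), (16,G3,5), (18,G2,6), (19,G3,7), (20,G1,8), (21,G1,9), (23,G1,10.5), (23,G3,10.5), (24,G2,12.5), (24,G3,12.5), (25,G2,14), (29,G2,15)
Step 2: Sum ranks within each group.
R_1 = 34 (n_1 = 5)
R_2 = 50 (n_2 = 5)
R_3 = 36 (n_3 = 5)
Step 3: H = 12/(N(N+1)) * sum(R_i^2/n_i) - 3(N+1)
     = 12/(15*16) * (34^2/5 + 50^2/5 + 36^2/5) - 3*16
     = 0.050000 * 990.4 - 48
     = 1.520000.
Step 4: Ties present; correction factor C = 1 - 18/(15^3 - 15) = 0.994643. Corrected H = 1.520000 / 0.994643 = 1.528187.
Step 5: Under H0, H ~ chi^2(2); p-value = 0.465756.
Step 6: alpha = 0.05. fail to reject H0.

H = 1.5282, df = 2, p = 0.465756, fail to reject H0.


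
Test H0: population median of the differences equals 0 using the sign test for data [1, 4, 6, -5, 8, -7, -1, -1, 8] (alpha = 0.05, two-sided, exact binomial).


Step 1: Discard zero differences. Original n = 9; n_eff = number of nonzero differences = 9.
Nonzero differences (with sign): +1, +4, +6, -5, +8, -7, -1, -1, +8
Step 2: Count signs: positive = 5, negative = 4.
Step 3: Under H0: P(positive) = 0.5, so the number of positives S ~ Bin(9, 0.5).
Step 4: Two-sided exact p-value = sum of Bin(9,0.5) probabilities at or below the observed probability = 1.000000.
Step 5: alpha = 0.05. fail to reject H0.

n_eff = 9, pos = 5, neg = 4, p = 1.000000, fail to reject H0.


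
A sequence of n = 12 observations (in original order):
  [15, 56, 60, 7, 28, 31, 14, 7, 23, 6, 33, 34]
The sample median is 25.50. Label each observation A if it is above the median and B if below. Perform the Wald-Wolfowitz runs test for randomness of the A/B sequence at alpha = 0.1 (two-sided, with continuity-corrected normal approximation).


Step 1: Compute median = 25.50; label A = above, B = below.
Labels in order: BAABAABBBBAA  (n_A = 6, n_B = 6)
Step 2: Count runs R = 6.
Step 3: Under H0 (random ordering), E[R] = 2*n_A*n_B/(n_A+n_B) + 1 = 2*6*6/12 + 1 = 7.0000.
        Var[R] = 2*n_A*n_B*(2*n_A*n_B - n_A - n_B) / ((n_A+n_B)^2 * (n_A+n_B-1)) = 4320/1584 = 2.7273.
        SD[R] = 1.6514.
Step 4: Continuity-corrected z = (R + 0.5 - E[R]) / SD[R] = (6 + 0.5 - 7.0000) / 1.6514 = -0.3028.
Step 5: Two-sided p-value via normal approximation = 2*(1 - Phi(|z|)) = 0.762069.
Step 6: alpha = 0.1. fail to reject H0.

R = 6, z = -0.3028, p = 0.762069, fail to reject H0.


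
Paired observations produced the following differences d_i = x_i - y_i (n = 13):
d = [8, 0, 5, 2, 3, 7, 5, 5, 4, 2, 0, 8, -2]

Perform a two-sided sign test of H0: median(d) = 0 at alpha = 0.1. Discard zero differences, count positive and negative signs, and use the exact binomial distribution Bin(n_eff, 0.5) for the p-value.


Step 1: Discard zero differences. Original n = 13; n_eff = number of nonzero differences = 11.
Nonzero differences (with sign): +8, +5, +2, +3, +7, +5, +5, +4, +2, +8, -2
Step 2: Count signs: positive = 10, negative = 1.
Step 3: Under H0: P(positive) = 0.5, so the number of positives S ~ Bin(11, 0.5).
Step 4: Two-sided exact p-value = sum of Bin(11,0.5) probabilities at or below the observed probability = 0.011719.
Step 5: alpha = 0.1. reject H0.

n_eff = 11, pos = 10, neg = 1, p = 0.011719, reject H0.


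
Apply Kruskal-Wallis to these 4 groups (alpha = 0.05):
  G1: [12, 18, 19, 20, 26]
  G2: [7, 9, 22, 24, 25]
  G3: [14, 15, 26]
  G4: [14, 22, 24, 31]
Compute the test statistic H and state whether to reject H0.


Step 1: Combine all N = 17 observations and assign midranks.
sorted (value, group, rank): (7,G2,1), (9,G2,2), (12,G1,3), (14,G3,4.5), (14,G4,4.5), (15,G3,6), (18,G1,7), (19,G1,8), (20,G1,9), (22,G2,10.5), (22,G4,10.5), (24,G2,12.5), (24,G4,12.5), (25,G2,14), (26,G1,15.5), (26,G3,15.5), (31,G4,17)
Step 2: Sum ranks within each group.
R_1 = 42.5 (n_1 = 5)
R_2 = 40 (n_2 = 5)
R_3 = 26 (n_3 = 3)
R_4 = 44.5 (n_4 = 4)
Step 3: H = 12/(N(N+1)) * sum(R_i^2/n_i) - 3(N+1)
     = 12/(17*18) * (42.5^2/5 + 40^2/5 + 26^2/3 + 44.5^2/4) - 3*18
     = 0.039216 * 1401.65 - 54
     = 0.966503.
Step 4: Ties present; correction factor C = 1 - 24/(17^3 - 17) = 0.995098. Corrected H = 0.966503 / 0.995098 = 0.971264.
Step 5: Under H0, H ~ chi^2(3); p-value = 0.808205.
Step 6: alpha = 0.05. fail to reject H0.

H = 0.9713, df = 3, p = 0.808205, fail to reject H0.


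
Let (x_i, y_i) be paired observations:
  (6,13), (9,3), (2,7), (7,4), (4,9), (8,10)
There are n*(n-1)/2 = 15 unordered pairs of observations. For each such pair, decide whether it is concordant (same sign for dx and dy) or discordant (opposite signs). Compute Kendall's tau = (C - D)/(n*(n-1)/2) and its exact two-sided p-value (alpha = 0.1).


Step 1: Enumerate the 15 unordered pairs (i,j) with i<j and classify each by sign(x_j-x_i) * sign(y_j-y_i).
  (1,2):dx=+3,dy=-10->D; (1,3):dx=-4,dy=-6->C; (1,4):dx=+1,dy=-9->D; (1,5):dx=-2,dy=-4->C
  (1,6):dx=+2,dy=-3->D; (2,3):dx=-7,dy=+4->D; (2,4):dx=-2,dy=+1->D; (2,5):dx=-5,dy=+6->D
  (2,6):dx=-1,dy=+7->D; (3,4):dx=+5,dy=-3->D; (3,5):dx=+2,dy=+2->C; (3,6):dx=+6,dy=+3->C
  (4,5):dx=-3,dy=+5->D; (4,6):dx=+1,dy=+6->C; (5,6):dx=+4,dy=+1->C
Step 2: C = 6, D = 9, total pairs = 15.
Step 3: tau = (C - D)/(n(n-1)/2) = (6 - 9)/15 = -0.200000.
Step 4: Exact two-sided p-value (enumerate n! = 720 permutations of y under H0): p = 0.719444.
Step 5: alpha = 0.1. fail to reject H0.

tau_b = -0.2000 (C=6, D=9), p = 0.719444, fail to reject H0.


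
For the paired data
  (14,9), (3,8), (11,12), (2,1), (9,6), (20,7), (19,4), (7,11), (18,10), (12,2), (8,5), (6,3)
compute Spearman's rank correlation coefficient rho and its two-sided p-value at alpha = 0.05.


Step 1: Rank x and y separately (midranks; no ties here).
rank(x): 14->9, 3->2, 11->7, 2->1, 9->6, 20->12, 19->11, 7->4, 18->10, 12->8, 8->5, 6->3
rank(y): 9->9, 8->8, 12->12, 1->1, 6->6, 7->7, 4->4, 11->11, 10->10, 2->2, 5->5, 3->3
Step 2: d_i = R_x(i) - R_y(i); compute d_i^2.
  (9-9)^2=0, (2-8)^2=36, (7-12)^2=25, (1-1)^2=0, (6-6)^2=0, (12-7)^2=25, (11-4)^2=49, (4-11)^2=49, (10-10)^2=0, (8-2)^2=36, (5-5)^2=0, (3-3)^2=0
sum(d^2) = 220.
Step 3: rho = 1 - 6*220 / (12*(12^2 - 1)) = 1 - 1320/1716 = 0.230769.
Step 4: Under H0, t = rho * sqrt((n-2)/(1-rho^2)) = 0.7500 ~ t(10).
Step 5: Two-sided p-value from the t-distribution with 10 df = 0.470532.
Step 6: alpha = 0.05. fail to reject H0.

rho = 0.2308, p = 0.470532, fail to reject H0 at alpha = 0.05.


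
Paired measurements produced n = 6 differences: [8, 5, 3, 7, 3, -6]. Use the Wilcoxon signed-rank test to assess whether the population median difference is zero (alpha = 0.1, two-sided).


Step 1: Drop any zero differences (none here) and take |d_i|.
|d| = [8, 5, 3, 7, 3, 6]
Step 2: Midrank |d_i| (ties get averaged ranks).
ranks: |8|->6, |5|->3, |3|->1.5, |7|->5, |3|->1.5, |6|->4
Step 3: Attach original signs; sum ranks with positive sign and with negative sign.
W+ = 6 + 3 + 1.5 + 5 + 1.5 = 17
W- = 4 = 4
(Check: W+ + W- = 21 should equal n(n+1)/2 = 21.)
Step 4: Test statistic W = min(W+, W-) = 4.
Step 5: Ties in |d|, so use the tie-corrected normal approximation.
        E[W] = n(n+1)/4 = 6*7/4 = 10.5.
        Tie groups: |d|=3 (t=2); sum(t^3 - t) = 6.
        Var[W] = n(n+1)(2n+1)/24 - sum(t^3-t)/48 = 546/24 - 6/48 = 22.625.
        z = (W - E[W]) / sqrt(Var[W]) = (4 - 10.5) / 4.7566 = -1.3665.
        Two-sided p = 2*Phi(z) = 0.171773.
Step 6: alpha = 0.1. fail to reject H0.

W+ = 17, W- = 4, W = min = 4, p = 0.171773, fail to reject H0.


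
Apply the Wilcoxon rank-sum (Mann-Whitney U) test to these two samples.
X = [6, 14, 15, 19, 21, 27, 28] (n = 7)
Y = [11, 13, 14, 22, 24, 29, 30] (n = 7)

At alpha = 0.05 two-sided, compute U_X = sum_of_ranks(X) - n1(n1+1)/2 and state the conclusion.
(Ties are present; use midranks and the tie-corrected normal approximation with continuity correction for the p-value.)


Step 1: Combine and sort all 14 observations; assign midranks.
sorted (value, group): (6,X), (11,Y), (13,Y), (14,X), (14,Y), (15,X), (19,X), (21,X), (22,Y), (24,Y), (27,X), (28,X), (29,Y), (30,Y)
ranks: 6->1, 11->2, 13->3, 14->4.5, 14->4.5, 15->6, 19->7, 21->8, 22->9, 24->10, 27->11, 28->12, 29->13, 30->14
Step 2: Rank sum for X: R1 = 1 + 4.5 + 6 + 7 + 8 + 11 + 12 = 49.5.
Step 3: U_X = R1 - n1(n1+1)/2 = 49.5 - 7*8/2 = 49.5 - 28 = 21.5.
       U_Y = n1*n2 - U_X = 49 - 21.5 = 27.5.
Step 4: Ties are present, so use the tie-corrected normal approximation (with continuity correction) for the p-value.
Step 5: p-value = 0.749128; compare to alpha = 0.05. fail to reject H0.

U_X = 21.5, p = 0.749128, fail to reject H0 at alpha = 0.05.


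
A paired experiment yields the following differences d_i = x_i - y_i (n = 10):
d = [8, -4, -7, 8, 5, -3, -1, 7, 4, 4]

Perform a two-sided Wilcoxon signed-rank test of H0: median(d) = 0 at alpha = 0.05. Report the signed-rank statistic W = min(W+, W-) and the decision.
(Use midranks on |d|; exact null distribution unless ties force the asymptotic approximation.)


Step 1: Drop any zero differences (none here) and take |d_i|.
|d| = [8, 4, 7, 8, 5, 3, 1, 7, 4, 4]
Step 2: Midrank |d_i| (ties get averaged ranks).
ranks: |8|->9.5, |4|->4, |7|->7.5, |8|->9.5, |5|->6, |3|->2, |1|->1, |7|->7.5, |4|->4, |4|->4
Step 3: Attach original signs; sum ranks with positive sign and with negative sign.
W+ = 9.5 + 9.5 + 6 + 7.5 + 4 + 4 = 40.5
W- = 4 + 7.5 + 2 + 1 = 14.5
(Check: W+ + W- = 55 should equal n(n+1)/2 = 55.)
Step 4: Test statistic W = min(W+, W-) = 14.5.
Step 5: Ties in |d|, so use the tie-corrected normal approximation.
        E[W] = n(n+1)/4 = 10*11/4 = 27.5.
        Tie groups: |d|=4 (t=3), |d|=7 (t=2), |d|=8 (t=2); sum(t^3 - t) = 36.
        Var[W] = n(n+1)(2n+1)/24 - sum(t^3-t)/48 = 2310/24 - 36/48 = 95.5.
        z = (W - E[W]) / sqrt(Var[W]) = (14.5 - 27.5) / 9.7724 = -1.3303.
        Two-sided p = 2*Phi(z) = 0.183427.
Step 6: alpha = 0.05. fail to reject H0.

W+ = 40.5, W- = 14.5, W = min = 14.5, p = 0.183427, fail to reject H0.


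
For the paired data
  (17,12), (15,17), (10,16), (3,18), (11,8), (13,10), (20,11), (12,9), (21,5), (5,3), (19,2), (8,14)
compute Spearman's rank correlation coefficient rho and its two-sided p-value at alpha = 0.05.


Step 1: Rank x and y separately (midranks; no ties here).
rank(x): 17->9, 15->8, 10->4, 3->1, 11->5, 13->7, 20->11, 12->6, 21->12, 5->2, 19->10, 8->3
rank(y): 12->8, 17->11, 16->10, 18->12, 8->4, 10->6, 11->7, 9->5, 5->3, 3->2, 2->1, 14->9
Step 2: d_i = R_x(i) - R_y(i); compute d_i^2.
  (9-8)^2=1, (8-11)^2=9, (4-10)^2=36, (1-12)^2=121, (5-4)^2=1, (7-6)^2=1, (11-7)^2=16, (6-5)^2=1, (12-3)^2=81, (2-2)^2=0, (10-1)^2=81, (3-9)^2=36
sum(d^2) = 384.
Step 3: rho = 1 - 6*384 / (12*(12^2 - 1)) = 1 - 2304/1716 = -0.342657.
Step 4: Under H0, t = rho * sqrt((n-2)/(1-rho^2)) = -1.1534 ~ t(10).
Step 5: Two-sided p-value from the t-distribution with 10 df = 0.275567.
Step 6: alpha = 0.05. fail to reject H0.

rho = -0.3427, p = 0.275567, fail to reject H0 at alpha = 0.05.


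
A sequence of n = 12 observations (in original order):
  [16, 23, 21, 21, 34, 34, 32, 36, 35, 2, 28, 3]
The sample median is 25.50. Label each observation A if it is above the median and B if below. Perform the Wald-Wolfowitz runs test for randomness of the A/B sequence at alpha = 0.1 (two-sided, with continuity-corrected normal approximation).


Step 1: Compute median = 25.50; label A = above, B = below.
Labels in order: BBBBAAAAABAB  (n_A = 6, n_B = 6)
Step 2: Count runs R = 5.
Step 3: Under H0 (random ordering), E[R] = 2*n_A*n_B/(n_A+n_B) + 1 = 2*6*6/12 + 1 = 7.0000.
        Var[R] = 2*n_A*n_B*(2*n_A*n_B - n_A - n_B) / ((n_A+n_B)^2 * (n_A+n_B-1)) = 4320/1584 = 2.7273.
        SD[R] = 1.6514.
Step 4: Continuity-corrected z = (R + 0.5 - E[R]) / SD[R] = (5 + 0.5 - 7.0000) / 1.6514 = -0.9083.
Step 5: Two-sided p-value via normal approximation = 2*(1 - Phi(|z|)) = 0.363722.
Step 6: alpha = 0.1. fail to reject H0.

R = 5, z = -0.9083, p = 0.363722, fail to reject H0.


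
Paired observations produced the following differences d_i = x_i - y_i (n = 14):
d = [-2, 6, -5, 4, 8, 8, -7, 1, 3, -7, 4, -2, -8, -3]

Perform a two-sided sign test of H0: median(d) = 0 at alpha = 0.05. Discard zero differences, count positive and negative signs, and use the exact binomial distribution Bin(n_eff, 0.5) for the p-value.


Step 1: Discard zero differences. Original n = 14; n_eff = number of nonzero differences = 14.
Nonzero differences (with sign): -2, +6, -5, +4, +8, +8, -7, +1, +3, -7, +4, -2, -8, -3
Step 2: Count signs: positive = 7, negative = 7.
Step 3: Under H0: P(positive) = 0.5, so the number of positives S ~ Bin(14, 0.5).
Step 4: Two-sided exact p-value = sum of Bin(14,0.5) probabilities at or below the observed probability = 1.000000.
Step 5: alpha = 0.05. fail to reject H0.

n_eff = 14, pos = 7, neg = 7, p = 1.000000, fail to reject H0.


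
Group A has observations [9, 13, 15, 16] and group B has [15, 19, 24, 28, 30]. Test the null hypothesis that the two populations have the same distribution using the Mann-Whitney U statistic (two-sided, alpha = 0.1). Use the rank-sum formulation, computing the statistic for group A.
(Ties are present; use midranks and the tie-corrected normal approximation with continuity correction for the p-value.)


Step 1: Combine and sort all 9 observations; assign midranks.
sorted (value, group): (9,X), (13,X), (15,X), (15,Y), (16,X), (19,Y), (24,Y), (28,Y), (30,Y)
ranks: 9->1, 13->2, 15->3.5, 15->3.5, 16->5, 19->6, 24->7, 28->8, 30->9
Step 2: Rank sum for X: R1 = 1 + 2 + 3.5 + 5 = 11.5.
Step 3: U_X = R1 - n1(n1+1)/2 = 11.5 - 4*5/2 = 11.5 - 10 = 1.5.
       U_Y = n1*n2 - U_X = 20 - 1.5 = 18.5.
Step 4: Ties are present, so use the tie-corrected normal approximation (with continuity correction) for the p-value.
Step 5: p-value = 0.049090; compare to alpha = 0.1. reject H0.

U_X = 1.5, p = 0.049090, reject H0 at alpha = 0.1.


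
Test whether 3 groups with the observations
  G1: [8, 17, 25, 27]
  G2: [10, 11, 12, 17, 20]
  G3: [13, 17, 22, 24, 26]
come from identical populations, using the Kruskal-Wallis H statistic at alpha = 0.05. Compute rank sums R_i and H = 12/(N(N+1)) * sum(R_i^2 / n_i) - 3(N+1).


Step 1: Combine all N = 14 observations and assign midranks.
sorted (value, group, rank): (8,G1,1), (10,G2,2), (11,G2,3), (12,G2,4), (13,G3,5), (17,G1,7), (17,G2,7), (17,G3,7), (20,G2,9), (22,G3,10), (24,G3,11), (25,G1,12), (26,G3,13), (27,G1,14)
Step 2: Sum ranks within each group.
R_1 = 34 (n_1 = 4)
R_2 = 25 (n_2 = 5)
R_3 = 46 (n_3 = 5)
Step 3: H = 12/(N(N+1)) * sum(R_i^2/n_i) - 3(N+1)
     = 12/(14*15) * (34^2/4 + 25^2/5 + 46^2/5) - 3*15
     = 0.057143 * 837.2 - 45
     = 2.840000.
Step 4: Ties present; correction factor C = 1 - 24/(14^3 - 14) = 0.991209. Corrected H = 2.840000 / 0.991209 = 2.865188.
Step 5: Under H0, H ~ chi^2(2); p-value = 0.238689.
Step 6: alpha = 0.05. fail to reject H0.

H = 2.8652, df = 2, p = 0.238689, fail to reject H0.


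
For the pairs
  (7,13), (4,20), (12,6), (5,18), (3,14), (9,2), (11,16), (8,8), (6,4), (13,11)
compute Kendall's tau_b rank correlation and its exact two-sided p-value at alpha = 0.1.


Step 1: Enumerate the 45 unordered pairs (i,j) with i<j and classify each by sign(x_j-x_i) * sign(y_j-y_i).
  (1,2):dx=-3,dy=+7->D; (1,3):dx=+5,dy=-7->D; (1,4):dx=-2,dy=+5->D; (1,5):dx=-4,dy=+1->D
  (1,6):dx=+2,dy=-11->D; (1,7):dx=+4,dy=+3->C; (1,8):dx=+1,dy=-5->D; (1,9):dx=-1,dy=-9->C
  (1,10):dx=+6,dy=-2->D; (2,3):dx=+8,dy=-14->D; (2,4):dx=+1,dy=-2->D; (2,5):dx=-1,dy=-6->C
  (2,6):dx=+5,dy=-18->D; (2,7):dx=+7,dy=-4->D; (2,8):dx=+4,dy=-12->D; (2,9):dx=+2,dy=-16->D
  (2,10):dx=+9,dy=-9->D; (3,4):dx=-7,dy=+12->D; (3,5):dx=-9,dy=+8->D; (3,6):dx=-3,dy=-4->C
  (3,7):dx=-1,dy=+10->D; (3,8):dx=-4,dy=+2->D; (3,9):dx=-6,dy=-2->C; (3,10):dx=+1,dy=+5->C
  (4,5):dx=-2,dy=-4->C; (4,6):dx=+4,dy=-16->D; (4,7):dx=+6,dy=-2->D; (4,8):dx=+3,dy=-10->D
  (4,9):dx=+1,dy=-14->D; (4,10):dx=+8,dy=-7->D; (5,6):dx=+6,dy=-12->D; (5,7):dx=+8,dy=+2->C
  (5,8):dx=+5,dy=-6->D; (5,9):dx=+3,dy=-10->D; (5,10):dx=+10,dy=-3->D; (6,7):dx=+2,dy=+14->C
  (6,8):dx=-1,dy=+6->D; (6,9):dx=-3,dy=+2->D; (6,10):dx=+4,dy=+9->C; (7,8):dx=-3,dy=-8->C
  (7,9):dx=-5,dy=-12->C; (7,10):dx=+2,dy=-5->D; (8,9):dx=-2,dy=-4->C; (8,10):dx=+5,dy=+3->C
  (9,10):dx=+7,dy=+7->C
Step 2: C = 15, D = 30, total pairs = 45.
Step 3: tau = (C - D)/(n(n-1)/2) = (15 - 30)/45 = -0.333333.
Step 4: Exact two-sided p-value (enumerate n! = 3628800 permutations of y under H0): p = 0.216373.
Step 5: alpha = 0.1. fail to reject H0.

tau_b = -0.3333 (C=15, D=30), p = 0.216373, fail to reject H0.


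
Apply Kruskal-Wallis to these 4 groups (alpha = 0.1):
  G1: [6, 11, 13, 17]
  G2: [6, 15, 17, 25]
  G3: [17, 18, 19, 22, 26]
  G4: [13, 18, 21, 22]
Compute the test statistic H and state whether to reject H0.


Step 1: Combine all N = 17 observations and assign midranks.
sorted (value, group, rank): (6,G1,1.5), (6,G2,1.5), (11,G1,3), (13,G1,4.5), (13,G4,4.5), (15,G2,6), (17,G1,8), (17,G2,8), (17,G3,8), (18,G3,10.5), (18,G4,10.5), (19,G3,12), (21,G4,13), (22,G3,14.5), (22,G4,14.5), (25,G2,16), (26,G3,17)
Step 2: Sum ranks within each group.
R_1 = 17 (n_1 = 4)
R_2 = 31.5 (n_2 = 4)
R_3 = 62 (n_3 = 5)
R_4 = 42.5 (n_4 = 4)
Step 3: H = 12/(N(N+1)) * sum(R_i^2/n_i) - 3(N+1)
     = 12/(17*18) * (17^2/4 + 31.5^2/4 + 62^2/5 + 42.5^2/4) - 3*18
     = 0.039216 * 1540.67 - 54
     = 6.418627.
Step 4: Ties present; correction factor C = 1 - 48/(17^3 - 17) = 0.990196. Corrected H = 6.418627 / 0.990196 = 6.482178.
Step 5: Under H0, H ~ chi^2(3); p-value = 0.090368.
Step 6: alpha = 0.1. reject H0.

H = 6.4822, df = 3, p = 0.090368, reject H0.


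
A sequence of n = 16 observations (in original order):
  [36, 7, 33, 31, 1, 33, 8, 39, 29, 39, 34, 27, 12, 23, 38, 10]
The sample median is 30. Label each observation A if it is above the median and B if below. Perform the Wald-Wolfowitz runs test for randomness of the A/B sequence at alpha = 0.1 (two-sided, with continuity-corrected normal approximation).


Step 1: Compute median = 30; label A = above, B = below.
Labels in order: ABAABABABAABBBAB  (n_A = 8, n_B = 8)
Step 2: Count runs R = 12.
Step 3: Under H0 (random ordering), E[R] = 2*n_A*n_B/(n_A+n_B) + 1 = 2*8*8/16 + 1 = 9.0000.
        Var[R] = 2*n_A*n_B*(2*n_A*n_B - n_A - n_B) / ((n_A+n_B)^2 * (n_A+n_B-1)) = 14336/3840 = 3.7333.
        SD[R] = 1.9322.
Step 4: Continuity-corrected z = (R - 0.5 - E[R]) / SD[R] = (12 - 0.5 - 9.0000) / 1.9322 = 1.2939.
Step 5: Two-sided p-value via normal approximation = 2*(1 - Phi(|z|)) = 0.195709.
Step 6: alpha = 0.1. fail to reject H0.

R = 12, z = 1.2939, p = 0.195709, fail to reject H0.


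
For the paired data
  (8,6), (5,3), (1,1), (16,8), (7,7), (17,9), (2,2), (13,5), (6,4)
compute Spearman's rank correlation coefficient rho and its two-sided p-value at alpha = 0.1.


Step 1: Rank x and y separately (midranks; no ties here).
rank(x): 8->6, 5->3, 1->1, 16->8, 7->5, 17->9, 2->2, 13->7, 6->4
rank(y): 6->6, 3->3, 1->1, 8->8, 7->7, 9->9, 2->2, 5->5, 4->4
Step 2: d_i = R_x(i) - R_y(i); compute d_i^2.
  (6-6)^2=0, (3-3)^2=0, (1-1)^2=0, (8-8)^2=0, (5-7)^2=4, (9-9)^2=0, (2-2)^2=0, (7-5)^2=4, (4-4)^2=0
sum(d^2) = 8.
Step 3: rho = 1 - 6*8 / (9*(9^2 - 1)) = 1 - 48/720 = 0.933333.
Step 4: Under H0, t = rho * sqrt((n-2)/(1-rho^2)) = 6.8783 ~ t(7).
Step 5: Two-sided p-value from the t-distribution with 7 df = 0.000236.
Step 6: alpha = 0.1. reject H0.

rho = 0.9333, p = 0.000236, reject H0 at alpha = 0.1.


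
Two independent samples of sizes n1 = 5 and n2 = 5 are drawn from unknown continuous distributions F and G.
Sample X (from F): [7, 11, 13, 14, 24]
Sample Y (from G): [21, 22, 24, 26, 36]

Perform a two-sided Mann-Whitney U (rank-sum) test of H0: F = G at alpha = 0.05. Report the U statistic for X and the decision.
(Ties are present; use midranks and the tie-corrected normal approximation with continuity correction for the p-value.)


Step 1: Combine and sort all 10 observations; assign midranks.
sorted (value, group): (7,X), (11,X), (13,X), (14,X), (21,Y), (22,Y), (24,X), (24,Y), (26,Y), (36,Y)
ranks: 7->1, 11->2, 13->3, 14->4, 21->5, 22->6, 24->7.5, 24->7.5, 26->9, 36->10
Step 2: Rank sum for X: R1 = 1 + 2 + 3 + 4 + 7.5 = 17.5.
Step 3: U_X = R1 - n1(n1+1)/2 = 17.5 - 5*6/2 = 17.5 - 15 = 2.5.
       U_Y = n1*n2 - U_X = 25 - 2.5 = 22.5.
Step 4: Ties are present, so use the tie-corrected normal approximation (with continuity correction) for the p-value.
Step 5: p-value = 0.046533; compare to alpha = 0.05. reject H0.

U_X = 2.5, p = 0.046533, reject H0 at alpha = 0.05.


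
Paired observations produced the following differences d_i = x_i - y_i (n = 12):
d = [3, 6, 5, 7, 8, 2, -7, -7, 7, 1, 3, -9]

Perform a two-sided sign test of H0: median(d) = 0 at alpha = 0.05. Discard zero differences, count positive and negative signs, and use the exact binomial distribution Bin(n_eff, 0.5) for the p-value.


Step 1: Discard zero differences. Original n = 12; n_eff = number of nonzero differences = 12.
Nonzero differences (with sign): +3, +6, +5, +7, +8, +2, -7, -7, +7, +1, +3, -9
Step 2: Count signs: positive = 9, negative = 3.
Step 3: Under H0: P(positive) = 0.5, so the number of positives S ~ Bin(12, 0.5).
Step 4: Two-sided exact p-value = sum of Bin(12,0.5) probabilities at or below the observed probability = 0.145996.
Step 5: alpha = 0.05. fail to reject H0.

n_eff = 12, pos = 9, neg = 3, p = 0.145996, fail to reject H0.


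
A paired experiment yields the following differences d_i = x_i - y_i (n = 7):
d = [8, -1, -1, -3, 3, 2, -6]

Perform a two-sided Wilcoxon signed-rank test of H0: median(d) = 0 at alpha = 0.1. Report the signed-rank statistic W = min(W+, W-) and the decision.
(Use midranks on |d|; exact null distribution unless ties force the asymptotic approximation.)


Step 1: Drop any zero differences (none here) and take |d_i|.
|d| = [8, 1, 1, 3, 3, 2, 6]
Step 2: Midrank |d_i| (ties get averaged ranks).
ranks: |8|->7, |1|->1.5, |1|->1.5, |3|->4.5, |3|->4.5, |2|->3, |6|->6
Step 3: Attach original signs; sum ranks with positive sign and with negative sign.
W+ = 7 + 4.5 + 3 = 14.5
W- = 1.5 + 1.5 + 4.5 + 6 = 13.5
(Check: W+ + W- = 28 should equal n(n+1)/2 = 28.)
Step 4: Test statistic W = min(W+, W-) = 13.5.
Step 5: Ties in |d|, so use the tie-corrected normal approximation.
        E[W] = n(n+1)/4 = 7*8/4 = 14.
        Tie groups: |d|=1 (t=2), |d|=3 (t=2); sum(t^3 - t) = 12.
        Var[W] = n(n+1)(2n+1)/24 - sum(t^3-t)/48 = 840/24 - 12/48 = 34.75.
        z = (W - E[W]) / sqrt(Var[W]) = (13.5 - 14) / 5.8949 = -0.0848.
        Two-sided p = 2*Phi(z) = 0.932405.
Step 6: alpha = 0.1. fail to reject H0.

W+ = 14.5, W- = 13.5, W = min = 13.5, p = 0.932405, fail to reject H0.


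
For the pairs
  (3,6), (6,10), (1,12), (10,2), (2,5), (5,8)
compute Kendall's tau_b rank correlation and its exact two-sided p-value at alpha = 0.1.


Step 1: Enumerate the 15 unordered pairs (i,j) with i<j and classify each by sign(x_j-x_i) * sign(y_j-y_i).
  (1,2):dx=+3,dy=+4->C; (1,3):dx=-2,dy=+6->D; (1,4):dx=+7,dy=-4->D; (1,5):dx=-1,dy=-1->C
  (1,6):dx=+2,dy=+2->C; (2,3):dx=-5,dy=+2->D; (2,4):dx=+4,dy=-8->D; (2,5):dx=-4,dy=-5->C
  (2,6):dx=-1,dy=-2->C; (3,4):dx=+9,dy=-10->D; (3,5):dx=+1,dy=-7->D; (3,6):dx=+4,dy=-4->D
  (4,5):dx=-8,dy=+3->D; (4,6):dx=-5,dy=+6->D; (5,6):dx=+3,dy=+3->C
Step 2: C = 6, D = 9, total pairs = 15.
Step 3: tau = (C - D)/(n(n-1)/2) = (6 - 9)/15 = -0.200000.
Step 4: Exact two-sided p-value (enumerate n! = 720 permutations of y under H0): p = 0.719444.
Step 5: alpha = 0.1. fail to reject H0.

tau_b = -0.2000 (C=6, D=9), p = 0.719444, fail to reject H0.


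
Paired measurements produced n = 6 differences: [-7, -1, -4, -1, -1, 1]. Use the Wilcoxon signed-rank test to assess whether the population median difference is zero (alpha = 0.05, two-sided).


Step 1: Drop any zero differences (none here) and take |d_i|.
|d| = [7, 1, 4, 1, 1, 1]
Step 2: Midrank |d_i| (ties get averaged ranks).
ranks: |7|->6, |1|->2.5, |4|->5, |1|->2.5, |1|->2.5, |1|->2.5
Step 3: Attach original signs; sum ranks with positive sign and with negative sign.
W+ = 2.5 = 2.5
W- = 6 + 2.5 + 5 + 2.5 + 2.5 = 18.5
(Check: W+ + W- = 21 should equal n(n+1)/2 = 21.)
Step 4: Test statistic W = min(W+, W-) = 2.5.
Step 5: Ties in |d|, so use the tie-corrected normal approximation.
        E[W] = n(n+1)/4 = 6*7/4 = 10.5.
        Tie groups: |d|=1 (t=4); sum(t^3 - t) = 60.
        Var[W] = n(n+1)(2n+1)/24 - sum(t^3-t)/48 = 546/24 - 60/48 = 21.5.
        z = (W - E[W]) / sqrt(Var[W]) = (2.5 - 10.5) / 4.6368 = -1.7253.
        Two-sided p = 2*Phi(z) = 0.084469.
Step 6: alpha = 0.05. fail to reject H0.

W+ = 2.5, W- = 18.5, W = min = 2.5, p = 0.084469, fail to reject H0.


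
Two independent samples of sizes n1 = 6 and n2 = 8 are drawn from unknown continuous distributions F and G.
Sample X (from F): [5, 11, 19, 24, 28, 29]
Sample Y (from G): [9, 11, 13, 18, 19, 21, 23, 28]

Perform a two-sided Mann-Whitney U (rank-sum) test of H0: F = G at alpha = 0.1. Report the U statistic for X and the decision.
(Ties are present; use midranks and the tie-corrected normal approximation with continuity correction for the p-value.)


Step 1: Combine and sort all 14 observations; assign midranks.
sorted (value, group): (5,X), (9,Y), (11,X), (11,Y), (13,Y), (18,Y), (19,X), (19,Y), (21,Y), (23,Y), (24,X), (28,X), (28,Y), (29,X)
ranks: 5->1, 9->2, 11->3.5, 11->3.5, 13->5, 18->6, 19->7.5, 19->7.5, 21->9, 23->10, 24->11, 28->12.5, 28->12.5, 29->14
Step 2: Rank sum for X: R1 = 1 + 3.5 + 7.5 + 11 + 12.5 + 14 = 49.5.
Step 3: U_X = R1 - n1(n1+1)/2 = 49.5 - 6*7/2 = 49.5 - 21 = 28.5.
       U_Y = n1*n2 - U_X = 48 - 28.5 = 19.5.
Step 4: Ties are present, so use the tie-corrected normal approximation (with continuity correction) for the p-value.
Step 5: p-value = 0.604382; compare to alpha = 0.1. fail to reject H0.

U_X = 28.5, p = 0.604382, fail to reject H0 at alpha = 0.1.


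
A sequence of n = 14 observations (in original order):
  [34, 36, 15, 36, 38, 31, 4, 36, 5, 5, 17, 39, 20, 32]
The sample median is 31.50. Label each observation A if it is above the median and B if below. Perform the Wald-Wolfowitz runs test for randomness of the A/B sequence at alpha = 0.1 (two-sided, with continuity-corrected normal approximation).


Step 1: Compute median = 31.50; label A = above, B = below.
Labels in order: AABAABBABBBABA  (n_A = 7, n_B = 7)
Step 2: Count runs R = 9.
Step 3: Under H0 (random ordering), E[R] = 2*n_A*n_B/(n_A+n_B) + 1 = 2*7*7/14 + 1 = 8.0000.
        Var[R] = 2*n_A*n_B*(2*n_A*n_B - n_A - n_B) / ((n_A+n_B)^2 * (n_A+n_B-1)) = 8232/2548 = 3.2308.
        SD[R] = 1.7974.
Step 4: Continuity-corrected z = (R - 0.5 - E[R]) / SD[R] = (9 - 0.5 - 8.0000) / 1.7974 = 0.2782.
Step 5: Two-sided p-value via normal approximation = 2*(1 - Phi(|z|)) = 0.780879.
Step 6: alpha = 0.1. fail to reject H0.

R = 9, z = 0.2782, p = 0.780879, fail to reject H0.


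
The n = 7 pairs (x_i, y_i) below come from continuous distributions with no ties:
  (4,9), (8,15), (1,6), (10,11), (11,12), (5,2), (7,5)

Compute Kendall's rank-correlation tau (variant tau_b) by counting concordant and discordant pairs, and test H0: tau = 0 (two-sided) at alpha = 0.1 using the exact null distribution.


Step 1: Enumerate the 21 unordered pairs (i,j) with i<j and classify each by sign(x_j-x_i) * sign(y_j-y_i).
  (1,2):dx=+4,dy=+6->C; (1,3):dx=-3,dy=-3->C; (1,4):dx=+6,dy=+2->C; (1,5):dx=+7,dy=+3->C
  (1,6):dx=+1,dy=-7->D; (1,7):dx=+3,dy=-4->D; (2,3):dx=-7,dy=-9->C; (2,4):dx=+2,dy=-4->D
  (2,5):dx=+3,dy=-3->D; (2,6):dx=-3,dy=-13->C; (2,7):dx=-1,dy=-10->C; (3,4):dx=+9,dy=+5->C
  (3,5):dx=+10,dy=+6->C; (3,6):dx=+4,dy=-4->D; (3,7):dx=+6,dy=-1->D; (4,5):dx=+1,dy=+1->C
  (4,6):dx=-5,dy=-9->C; (4,7):dx=-3,dy=-6->C; (5,6):dx=-6,dy=-10->C; (5,7):dx=-4,dy=-7->C
  (6,7):dx=+2,dy=+3->C
Step 2: C = 15, D = 6, total pairs = 21.
Step 3: tau = (C - D)/(n(n-1)/2) = (15 - 6)/21 = 0.428571.
Step 4: Exact two-sided p-value (enumerate n! = 5040 permutations of y under H0): p = 0.238889.
Step 5: alpha = 0.1. fail to reject H0.

tau_b = 0.4286 (C=15, D=6), p = 0.238889, fail to reject H0.


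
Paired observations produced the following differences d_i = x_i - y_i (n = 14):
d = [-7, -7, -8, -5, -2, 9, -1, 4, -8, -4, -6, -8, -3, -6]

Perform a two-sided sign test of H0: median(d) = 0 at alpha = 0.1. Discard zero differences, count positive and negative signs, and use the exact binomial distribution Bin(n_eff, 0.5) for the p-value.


Step 1: Discard zero differences. Original n = 14; n_eff = number of nonzero differences = 14.
Nonzero differences (with sign): -7, -7, -8, -5, -2, +9, -1, +4, -8, -4, -6, -8, -3, -6
Step 2: Count signs: positive = 2, negative = 12.
Step 3: Under H0: P(positive) = 0.5, so the number of positives S ~ Bin(14, 0.5).
Step 4: Two-sided exact p-value = sum of Bin(14,0.5) probabilities at or below the observed probability = 0.012939.
Step 5: alpha = 0.1. reject H0.

n_eff = 14, pos = 2, neg = 12, p = 0.012939, reject H0.


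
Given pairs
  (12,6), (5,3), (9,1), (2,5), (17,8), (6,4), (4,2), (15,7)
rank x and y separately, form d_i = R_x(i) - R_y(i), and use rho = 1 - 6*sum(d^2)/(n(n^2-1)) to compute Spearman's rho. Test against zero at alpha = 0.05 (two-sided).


Step 1: Rank x and y separately (midranks; no ties here).
rank(x): 12->6, 5->3, 9->5, 2->1, 17->8, 6->4, 4->2, 15->7
rank(y): 6->6, 3->3, 1->1, 5->5, 8->8, 4->4, 2->2, 7->7
Step 2: d_i = R_x(i) - R_y(i); compute d_i^2.
  (6-6)^2=0, (3-3)^2=0, (5-1)^2=16, (1-5)^2=16, (8-8)^2=0, (4-4)^2=0, (2-2)^2=0, (7-7)^2=0
sum(d^2) = 32.
Step 3: rho = 1 - 6*32 / (8*(8^2 - 1)) = 1 - 192/504 = 0.619048.
Step 4: Under H0, t = rho * sqrt((n-2)/(1-rho^2)) = 1.9308 ~ t(6).
Step 5: Two-sided p-value from the t-distribution with 6 df = 0.101733.
Step 6: alpha = 0.05. fail to reject H0.

rho = 0.6190, p = 0.101733, fail to reject H0 at alpha = 0.05.


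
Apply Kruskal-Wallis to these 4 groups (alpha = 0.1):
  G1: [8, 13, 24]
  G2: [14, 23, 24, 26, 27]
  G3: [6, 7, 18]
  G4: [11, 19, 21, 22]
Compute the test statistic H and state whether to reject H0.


Step 1: Combine all N = 15 observations and assign midranks.
sorted (value, group, rank): (6,G3,1), (7,G3,2), (8,G1,3), (11,G4,4), (13,G1,5), (14,G2,6), (18,G3,7), (19,G4,8), (21,G4,9), (22,G4,10), (23,G2,11), (24,G1,12.5), (24,G2,12.5), (26,G2,14), (27,G2,15)
Step 2: Sum ranks within each group.
R_1 = 20.5 (n_1 = 3)
R_2 = 58.5 (n_2 = 5)
R_3 = 10 (n_3 = 3)
R_4 = 31 (n_4 = 4)
Step 3: H = 12/(N(N+1)) * sum(R_i^2/n_i) - 3(N+1)
     = 12/(15*16) * (20.5^2/3 + 58.5^2/5 + 10^2/3 + 31^2/4) - 3*16
     = 0.050000 * 1098.12 - 48
     = 6.905833.
Step 4: Ties present; correction factor C = 1 - 6/(15^3 - 15) = 0.998214. Corrected H = 6.905833 / 0.998214 = 6.918187.
Step 5: Under H0, H ~ chi^2(3); p-value = 0.074552.
Step 6: alpha = 0.1. reject H0.

H = 6.9182, df = 3, p = 0.074552, reject H0.
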